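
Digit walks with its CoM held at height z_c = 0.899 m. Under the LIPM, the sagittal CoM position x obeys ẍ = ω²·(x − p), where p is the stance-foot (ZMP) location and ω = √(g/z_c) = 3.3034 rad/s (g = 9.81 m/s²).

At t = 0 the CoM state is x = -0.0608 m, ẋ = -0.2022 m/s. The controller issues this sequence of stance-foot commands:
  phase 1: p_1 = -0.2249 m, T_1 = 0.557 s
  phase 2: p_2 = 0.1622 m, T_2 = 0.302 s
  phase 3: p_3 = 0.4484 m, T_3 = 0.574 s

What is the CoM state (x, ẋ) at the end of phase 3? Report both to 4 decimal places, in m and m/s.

x = 1.8189, ẋ = 4.7334

phase 1: p=-0.2249, T=0.557, ωT=1.839994, cosh=3.227659, sinh=3.068840; start (x,ẋ)=(-0.060800, -0.202200) → end (x,ẋ)=(0.116916, 1.010949)
phase 2: p=0.1622, T=0.302, ωT=0.997627, cosh=1.540296, sinh=1.171542; start (x,ẋ)=(0.116916, 1.010949) → end (x,ẋ)=(0.450980, 1.381908)
phase 3: p=0.4484, T=0.574, ωT=1.896152, cosh=3.405180, sinh=3.255034; start (x,ẋ)=(0.450980, 1.381908) → end (x,ẋ)=(1.818860, 4.733387)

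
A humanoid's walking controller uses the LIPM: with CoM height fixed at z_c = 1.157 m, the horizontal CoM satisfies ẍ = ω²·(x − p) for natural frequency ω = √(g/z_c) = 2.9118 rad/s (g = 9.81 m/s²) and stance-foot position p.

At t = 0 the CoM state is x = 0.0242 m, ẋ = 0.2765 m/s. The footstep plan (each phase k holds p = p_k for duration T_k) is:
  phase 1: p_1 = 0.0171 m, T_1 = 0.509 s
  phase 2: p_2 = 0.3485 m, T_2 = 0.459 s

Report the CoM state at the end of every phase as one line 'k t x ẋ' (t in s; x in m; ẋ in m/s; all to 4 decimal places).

phase 1: p=0.0171, T=0.509, ωT=1.482106, cosh=2.314683, sinh=2.087525; start (x,ẋ)=(0.024200, 0.276500) → end (x,ẋ)=(0.231762, 0.683167)
phase 2: p=0.3485, T=0.459, ωT=1.336516, cosh=2.034261, sinh=1.771501; start (x,ẋ)=(0.231762, 0.683167) → end (x,ẋ)=(0.526655, 0.787577)

1 0.5090 0.2318 0.6832
2 0.9680 0.5267 0.7876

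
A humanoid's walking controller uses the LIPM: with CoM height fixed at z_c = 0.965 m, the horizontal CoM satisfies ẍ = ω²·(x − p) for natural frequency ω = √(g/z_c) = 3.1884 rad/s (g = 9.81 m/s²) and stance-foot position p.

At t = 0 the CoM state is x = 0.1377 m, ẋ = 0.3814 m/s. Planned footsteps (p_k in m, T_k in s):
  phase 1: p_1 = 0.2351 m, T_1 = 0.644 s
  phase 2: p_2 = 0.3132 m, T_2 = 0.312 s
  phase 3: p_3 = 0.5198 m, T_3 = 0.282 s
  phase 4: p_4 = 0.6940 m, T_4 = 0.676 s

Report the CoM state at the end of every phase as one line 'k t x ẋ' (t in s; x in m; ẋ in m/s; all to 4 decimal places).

phase 1: p=0.2351, T=0.644, ωT=2.053330, cosh=3.961058, sinh=3.832751; start (x,ẋ)=(0.137700, 0.381400) → end (x,ẋ)=(0.307771, 0.320486)
phase 2: p=0.3132, T=0.312, ωT=0.994781, cosh=1.536968, sinh=1.167164; start (x,ẋ)=(0.307771, 0.320486) → end (x,ẋ)=(0.422175, 0.472373)
phase 3: p=0.5198, T=0.282, ωT=0.899129, cosh=1.432193, sinh=1.025269; start (x,ẋ)=(0.422175, 0.472373) → end (x,ẋ)=(0.531879, 0.357395)
phase 4: p=0.6940, T=0.676, ωT=2.155358, cosh=4.373422, sinh=4.257561; start (x,ẋ)=(0.531879, 0.357395) → end (x,ẋ)=(0.462216, -0.637721)

1 0.6440 0.3078 0.3205
2 0.9560 0.4222 0.4724
3 1.2380 0.5319 0.3574
4 1.9140 0.4622 -0.6377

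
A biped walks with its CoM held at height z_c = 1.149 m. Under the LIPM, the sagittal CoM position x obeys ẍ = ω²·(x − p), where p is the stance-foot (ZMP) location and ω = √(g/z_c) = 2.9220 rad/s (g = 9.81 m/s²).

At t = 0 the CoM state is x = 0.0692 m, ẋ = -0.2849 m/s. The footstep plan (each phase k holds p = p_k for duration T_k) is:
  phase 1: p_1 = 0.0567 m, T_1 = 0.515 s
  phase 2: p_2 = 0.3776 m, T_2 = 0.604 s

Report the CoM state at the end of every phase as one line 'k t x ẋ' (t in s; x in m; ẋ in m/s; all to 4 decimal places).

1 0.5150 -0.1225 -0.5950
2 1.1190 -1.7029 -5.9309

phase 1: p=0.0567, T=0.515, ωT=1.504830, cosh=2.362722, sinh=2.140666; start (x,ẋ)=(0.069200, -0.284900) → end (x,ẋ)=(-0.122485, -0.594952)
phase 2: p=0.3776, T=0.604, ωT=1.764888, cosh=3.006062, sinh=2.834856; start (x,ẋ)=(-0.122485, -0.594952) → end (x,ẋ)=(-1.702893, -5.930887)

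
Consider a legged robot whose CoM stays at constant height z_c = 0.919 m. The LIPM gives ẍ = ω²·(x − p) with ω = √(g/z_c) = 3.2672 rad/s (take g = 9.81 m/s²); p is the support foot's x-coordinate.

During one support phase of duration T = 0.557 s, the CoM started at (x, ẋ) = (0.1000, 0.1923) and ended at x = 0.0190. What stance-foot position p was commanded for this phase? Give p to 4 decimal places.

p = 0.2190

ωT = 3.2672·0.557 = 1.819830; cosh(ωT) = 3.166433, sinh(ωT) = 3.004379
x(T) = p + (x₀−p)·cosh(ωT) + (ẋ₀/ω)·sinh(ωT) ⇒ p·(1 − cosh) = x(T) − x₀·cosh − (ẋ₀/ω)·sinh
numerator   = 0.0190 − (0.1000)·3.166433 − (0.1923/3.2672)·3.004379 = -0.474474
denominator = 1 − 3.166433 = -2.166433
p = -0.474474 / -2.166433 = 0.2190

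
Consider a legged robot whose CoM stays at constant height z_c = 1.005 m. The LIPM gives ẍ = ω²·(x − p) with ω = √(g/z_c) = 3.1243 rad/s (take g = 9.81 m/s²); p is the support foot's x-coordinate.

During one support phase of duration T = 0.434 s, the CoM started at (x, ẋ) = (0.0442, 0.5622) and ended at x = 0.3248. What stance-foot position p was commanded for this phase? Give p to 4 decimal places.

ωT = 3.1243·0.434 = 1.355946; cosh(ωT) = 2.069067, sinh(ωT) = 1.811364
x(T) = p + (x₀−p)·cosh(ωT) + (ẋ₀/ω)·sinh(ωT) ⇒ p·(1 − cosh) = x(T) − x₀·cosh − (ẋ₀/ω)·sinh
numerator   = 0.3248 − (0.0442)·2.069067 − (0.5622/3.1243)·1.811364 = -0.092597
denominator = 1 − 2.069067 = -1.069067
p = -0.092597 / -1.069067 = 0.0866

p = 0.0866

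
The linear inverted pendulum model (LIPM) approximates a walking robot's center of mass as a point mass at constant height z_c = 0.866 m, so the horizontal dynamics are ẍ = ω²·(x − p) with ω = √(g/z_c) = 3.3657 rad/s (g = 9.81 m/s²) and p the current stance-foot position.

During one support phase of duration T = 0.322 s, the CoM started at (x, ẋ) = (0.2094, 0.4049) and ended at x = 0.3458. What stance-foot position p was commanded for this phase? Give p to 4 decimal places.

p = 0.2419

ωT = 3.3657·0.322 = 1.083755; cosh(ωT) = 1.647041, sinh(ωT) = 1.308718
x(T) = p + (x₀−p)·cosh(ωT) + (ẋ₀/ω)·sinh(ωT) ⇒ p·(1 − cosh) = x(T) − x₀·cosh − (ẋ₀/ω)·sinh
numerator   = 0.3458 − (0.2094)·1.647041 − (0.4049/3.3657)·1.308718 = -0.156532
denominator = 1 − 1.647041 = -0.647041
p = -0.156532 / -0.647041 = 0.2419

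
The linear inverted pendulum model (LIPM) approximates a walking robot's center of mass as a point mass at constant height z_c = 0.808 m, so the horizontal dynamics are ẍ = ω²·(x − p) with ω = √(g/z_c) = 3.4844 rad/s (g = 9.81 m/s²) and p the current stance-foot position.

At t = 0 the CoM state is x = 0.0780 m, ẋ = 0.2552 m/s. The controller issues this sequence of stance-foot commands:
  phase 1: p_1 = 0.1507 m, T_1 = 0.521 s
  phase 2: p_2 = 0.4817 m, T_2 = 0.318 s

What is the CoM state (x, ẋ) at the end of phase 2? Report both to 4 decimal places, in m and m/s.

x = -0.0730, ẋ = -1.5248

phase 1: p=0.1507, T=0.521, ωT=1.815372, cosh=3.153070, sinh=2.990293; start (x,ẋ)=(0.078000, 0.255200) → end (x,ẋ)=(0.140483, 0.047175)
phase 2: p=0.4817, T=0.318, ωT=1.108039, cosh=1.679310, sinh=1.349104; start (x,ẋ)=(0.140483, 0.047175) → end (x,ẋ)=(-0.073044, -1.524778)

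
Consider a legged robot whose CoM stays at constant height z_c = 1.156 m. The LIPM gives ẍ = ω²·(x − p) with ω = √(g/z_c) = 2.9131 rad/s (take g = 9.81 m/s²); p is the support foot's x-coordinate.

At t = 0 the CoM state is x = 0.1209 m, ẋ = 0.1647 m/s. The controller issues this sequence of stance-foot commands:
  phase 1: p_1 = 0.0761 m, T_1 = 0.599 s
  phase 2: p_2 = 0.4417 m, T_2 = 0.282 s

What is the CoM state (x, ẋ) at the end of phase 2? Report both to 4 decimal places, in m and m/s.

x = 0.6049, ẋ = 0.9463

phase 1: p=0.0761, T=0.599, ωT=1.744947, cosh=2.950126, sinh=2.775472; start (x,ẋ)=(0.120900, 0.164700) → end (x,ẋ)=(0.365184, 0.848104)
phase 2: p=0.4417, T=0.282, ωT=0.821494, cosh=1.356835, sinh=0.917060; start (x,ẋ)=(0.365184, 0.848104) → end (x,ẋ)=(0.604869, 0.946326)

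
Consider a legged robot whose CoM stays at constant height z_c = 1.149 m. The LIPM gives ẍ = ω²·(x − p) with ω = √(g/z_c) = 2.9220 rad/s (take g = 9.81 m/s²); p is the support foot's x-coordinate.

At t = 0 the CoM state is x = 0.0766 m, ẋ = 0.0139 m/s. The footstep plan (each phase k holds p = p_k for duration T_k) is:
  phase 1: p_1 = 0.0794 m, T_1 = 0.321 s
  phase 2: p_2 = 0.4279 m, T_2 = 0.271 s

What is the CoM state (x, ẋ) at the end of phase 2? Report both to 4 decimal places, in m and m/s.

phase 1: p=0.0794, T=0.321, ωT=0.937962, cosh=1.473097, sinh=1.081672; start (x,ẋ)=(0.076600, 0.013900) → end (x,ẋ)=(0.080421, 0.011626)
phase 2: p=0.4279, T=0.271, ωT=0.791862, cosh=1.330252, sinh=0.877251; start (x,ẋ)=(0.080421, 0.011626) → end (x,ẋ)=(-0.030844, -0.875237)

x = -0.0308, ẋ = -0.8752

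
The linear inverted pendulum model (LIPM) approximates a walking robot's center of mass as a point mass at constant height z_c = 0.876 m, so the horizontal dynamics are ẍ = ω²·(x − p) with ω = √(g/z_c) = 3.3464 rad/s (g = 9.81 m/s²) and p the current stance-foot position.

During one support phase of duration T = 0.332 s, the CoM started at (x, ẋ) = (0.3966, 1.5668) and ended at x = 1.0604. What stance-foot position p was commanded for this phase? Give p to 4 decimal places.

p = 0.3530

ωT = 3.3464·0.332 = 1.111005; cosh(ωT) = 1.683318, sinh(ωT) = 1.354090
x(T) = p + (x₀−p)·cosh(ωT) + (ẋ₀/ω)·sinh(ωT) ⇒ p·(1 − cosh) = x(T) − x₀·cosh − (ẋ₀/ω)·sinh
numerator   = 1.0604 − (0.3966)·1.683318 − (1.5668/3.3464)·1.354090 = -0.241196
denominator = 1 − 1.683318 = -0.683318
p = -0.241196 / -0.683318 = 0.3530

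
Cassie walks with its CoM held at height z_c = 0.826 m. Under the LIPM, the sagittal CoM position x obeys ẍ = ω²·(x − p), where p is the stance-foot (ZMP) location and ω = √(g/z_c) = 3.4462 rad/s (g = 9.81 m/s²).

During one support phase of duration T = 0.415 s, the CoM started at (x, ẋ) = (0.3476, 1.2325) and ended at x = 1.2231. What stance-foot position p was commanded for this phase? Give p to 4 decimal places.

ωT = 3.4462·0.415 = 1.430173; cosh(ωT) = 2.209345, sinh(ωT) = 1.970077
x(T) = p + (x₀−p)·cosh(ωT) + (ẋ₀/ω)·sinh(ωT) ⇒ p·(1 − cosh) = x(T) − x₀·cosh − (ẋ₀/ω)·sinh
numerator   = 1.2231 − (0.3476)·2.209345 − (1.2325/3.4462)·1.970077 = -0.249447
denominator = 1 − 2.209345 = -1.209345
p = -0.249447 / -1.209345 = 0.2063

p = 0.2063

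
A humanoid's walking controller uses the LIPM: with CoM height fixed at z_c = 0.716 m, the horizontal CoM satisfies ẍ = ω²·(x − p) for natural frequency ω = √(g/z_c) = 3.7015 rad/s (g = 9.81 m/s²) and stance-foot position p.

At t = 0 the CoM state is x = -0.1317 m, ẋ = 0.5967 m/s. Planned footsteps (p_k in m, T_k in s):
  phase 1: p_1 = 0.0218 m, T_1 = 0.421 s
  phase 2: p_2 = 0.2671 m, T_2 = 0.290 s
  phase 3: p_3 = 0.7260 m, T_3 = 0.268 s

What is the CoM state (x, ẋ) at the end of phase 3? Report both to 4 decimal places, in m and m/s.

phase 1: p=0.0218, T=0.421, ωT=1.558331, cosh=2.480687, sinh=2.270200; start (x,ẋ)=(-0.131700, 0.596700) → end (x,ẋ)=(0.006982, 0.190343)
phase 2: p=0.2671, T=0.290, ωT=1.073435, cosh=1.633622, sinh=1.291789; start (x,ẋ)=(0.006982, 0.190343) → end (x,ẋ)=(-0.091406, -0.932821)
phase 3: p=0.7260, T=0.268, ωT=0.992002, cosh=1.533731, sinh=1.162897; start (x,ẋ)=(-0.091406, -0.932821) → end (x,ẋ)=(-0.820745, -4.949193)

x = -0.8207, ẋ = -4.9492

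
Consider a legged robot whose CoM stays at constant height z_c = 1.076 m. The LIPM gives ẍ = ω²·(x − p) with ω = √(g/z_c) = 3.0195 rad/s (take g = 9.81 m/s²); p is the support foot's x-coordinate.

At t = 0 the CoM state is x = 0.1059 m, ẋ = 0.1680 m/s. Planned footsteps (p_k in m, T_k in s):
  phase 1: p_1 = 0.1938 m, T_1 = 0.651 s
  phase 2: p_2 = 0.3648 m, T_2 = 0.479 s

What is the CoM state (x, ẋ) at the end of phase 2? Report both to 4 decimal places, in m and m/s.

phase 1: p=0.1938, T=0.651, ωT=1.965694, cosh=3.639964, sinh=3.499905; start (x,ẋ)=(0.105900, 0.168000) → end (x,ẋ)=(0.068576, -0.317410)
phase 2: p=0.3648, T=0.479, ωT=1.446340, cosh=2.241486, sinh=2.006056; start (x,ẋ)=(0.068576, -0.317410) → end (x,ẋ)=(-0.510059, -2.505783)

x = -0.5101, ẋ = -2.5058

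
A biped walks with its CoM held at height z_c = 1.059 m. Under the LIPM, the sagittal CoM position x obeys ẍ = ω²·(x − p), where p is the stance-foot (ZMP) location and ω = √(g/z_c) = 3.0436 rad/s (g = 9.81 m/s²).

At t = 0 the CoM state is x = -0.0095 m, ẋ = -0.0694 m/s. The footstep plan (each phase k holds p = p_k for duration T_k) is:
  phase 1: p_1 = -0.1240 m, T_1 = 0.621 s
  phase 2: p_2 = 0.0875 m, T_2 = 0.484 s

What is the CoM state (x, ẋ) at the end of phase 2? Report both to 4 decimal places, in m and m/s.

x = 0.9284, ẋ = 2.6925

phase 1: p=-0.1240, T=0.621, ωT=1.890076, cosh=3.385465, sinh=3.234404; start (x,ẋ)=(-0.009500, -0.069400) → end (x,ẋ)=(0.189885, 0.892213)
phase 2: p=0.0875, T=0.484, ωT=1.473102, cosh=2.295981, sinh=2.066768; start (x,ẋ)=(0.189885, 0.892213) → end (x,ẋ)=(0.928435, 2.692549)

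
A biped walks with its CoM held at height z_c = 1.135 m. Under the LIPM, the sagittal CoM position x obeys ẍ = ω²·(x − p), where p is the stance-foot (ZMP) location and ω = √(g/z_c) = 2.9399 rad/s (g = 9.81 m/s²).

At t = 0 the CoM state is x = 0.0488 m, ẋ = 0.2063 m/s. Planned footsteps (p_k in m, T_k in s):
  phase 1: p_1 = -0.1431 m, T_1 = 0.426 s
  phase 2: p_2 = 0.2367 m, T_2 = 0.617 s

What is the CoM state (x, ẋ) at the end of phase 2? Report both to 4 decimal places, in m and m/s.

phase 1: p=-0.1431, T=0.426, ωT=1.252397, cosh=1.892270, sinh=1.606451; start (x,ẋ)=(0.048800, 0.206300) → end (x,ẋ)=(0.332755, 1.296682)
phase 2: p=0.2367, T=0.617, ωT=1.813918, cosh=3.148726, sinh=2.985711; start (x,ẋ)=(0.332755, 1.296682) → end (x,ẋ)=(1.856039, 4.926037)

x = 1.8560, ẋ = 4.9260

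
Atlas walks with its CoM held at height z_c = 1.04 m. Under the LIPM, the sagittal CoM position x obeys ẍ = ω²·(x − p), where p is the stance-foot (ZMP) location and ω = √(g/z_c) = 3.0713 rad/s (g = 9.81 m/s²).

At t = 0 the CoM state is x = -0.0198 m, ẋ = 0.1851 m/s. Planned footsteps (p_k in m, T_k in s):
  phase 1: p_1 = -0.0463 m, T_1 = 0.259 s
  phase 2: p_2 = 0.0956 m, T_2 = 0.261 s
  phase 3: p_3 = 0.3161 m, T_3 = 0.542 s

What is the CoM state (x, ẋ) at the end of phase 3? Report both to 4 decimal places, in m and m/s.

x = 0.0024, ẋ = -0.7942

phase 1: p=-0.0463, T=0.259, ωT=0.795467, cosh=1.333423, sinh=0.882052; start (x,ẋ)=(-0.019800, 0.185100) → end (x,ẋ)=(0.042195, 0.318606)
phase 2: p=0.0956, T=0.261, ωT=0.801609, cosh=1.338866, sinh=0.890259; start (x,ẋ)=(0.042195, 0.318606) → end (x,ẋ)=(0.116450, 0.280548)
phase 3: p=0.3161, T=0.542, ωT=1.664645, cosh=2.736526, sinh=2.547269; start (x,ẋ)=(0.116450, 0.280548) → end (x,ẋ)=(0.002433, -0.794218)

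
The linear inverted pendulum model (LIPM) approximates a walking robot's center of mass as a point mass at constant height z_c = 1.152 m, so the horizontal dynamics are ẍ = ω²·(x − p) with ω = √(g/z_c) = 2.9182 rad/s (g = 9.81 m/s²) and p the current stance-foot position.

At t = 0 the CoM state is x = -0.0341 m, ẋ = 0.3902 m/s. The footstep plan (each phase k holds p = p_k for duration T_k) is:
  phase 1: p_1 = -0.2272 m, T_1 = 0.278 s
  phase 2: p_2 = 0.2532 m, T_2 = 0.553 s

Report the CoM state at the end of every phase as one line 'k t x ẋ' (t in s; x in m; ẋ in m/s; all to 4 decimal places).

1 0.2780 0.1538 1.0348
2 0.8310 0.8487 2.0016

phase 1: p=-0.2272, T=0.278, ωT=0.811260, cosh=1.347520, sinh=0.903222; start (x,ẋ)=(-0.034100, 0.390200) → end (x,ẋ)=(0.153778, 1.034772)
phase 2: p=0.2532, T=0.553, ωT=1.613765, cosh=2.610408, sinh=2.411272; start (x,ẋ)=(0.153778, 1.034772) → end (x,ẋ)=(0.848687, 2.001587)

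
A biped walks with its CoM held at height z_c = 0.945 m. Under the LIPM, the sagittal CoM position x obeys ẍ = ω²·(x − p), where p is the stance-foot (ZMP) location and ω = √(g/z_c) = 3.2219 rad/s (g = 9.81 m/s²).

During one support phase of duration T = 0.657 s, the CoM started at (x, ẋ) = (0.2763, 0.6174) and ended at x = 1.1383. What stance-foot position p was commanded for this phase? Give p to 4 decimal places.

p = 0.2521

ωT = 3.2219·0.657 = 2.116788; cosh(ωT) = 4.212421, sinh(ωT) = 4.092003
x(T) = p + (x₀−p)·cosh(ωT) + (ẋ₀/ω)·sinh(ωT) ⇒ p·(1 − cosh) = x(T) − x₀·cosh − (ẋ₀/ω)·sinh
numerator   = 1.1383 − (0.2763)·4.212421 − (0.6174/3.2219)·4.092003 = -0.809726
denominator = 1 − 4.212421 = -3.212421
p = -0.809726 / -3.212421 = 0.2521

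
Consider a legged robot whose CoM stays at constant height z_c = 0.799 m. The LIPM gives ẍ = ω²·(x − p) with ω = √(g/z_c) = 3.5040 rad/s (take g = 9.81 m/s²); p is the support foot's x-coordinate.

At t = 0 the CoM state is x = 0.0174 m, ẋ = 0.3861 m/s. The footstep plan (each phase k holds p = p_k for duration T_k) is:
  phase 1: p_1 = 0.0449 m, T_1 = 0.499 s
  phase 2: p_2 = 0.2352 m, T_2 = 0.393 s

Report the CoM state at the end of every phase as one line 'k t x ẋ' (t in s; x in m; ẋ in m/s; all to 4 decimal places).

phase 1: p=0.0449, T=0.499, ωT=1.748496, cosh=2.959995, sinh=2.785959; start (x,ẋ)=(0.017400, 0.386100) → end (x,ẋ)=(0.270480, 0.874399)
phase 2: p=0.2352, T=0.393, ωT=1.377072, cosh=2.107798, sinh=1.855482; start (x,ẋ)=(0.270480, 0.874399) → end (x,ẋ)=(0.772587, 2.072436)

1 0.4990 0.2705 0.8744
2 0.8920 0.7726 2.0724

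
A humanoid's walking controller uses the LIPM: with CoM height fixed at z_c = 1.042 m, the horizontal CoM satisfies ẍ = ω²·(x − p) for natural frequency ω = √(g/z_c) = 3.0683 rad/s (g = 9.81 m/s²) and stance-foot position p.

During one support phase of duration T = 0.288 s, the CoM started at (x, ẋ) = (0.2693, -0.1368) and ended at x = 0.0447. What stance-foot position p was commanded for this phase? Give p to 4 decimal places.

p = 0.7011

ωT = 3.0683·0.288 = 0.883670; cosh(ωT) = 1.416514, sinh(ωT) = 1.003251
x(T) = p + (x₀−p)·cosh(ωT) + (ẋ₀/ω)·sinh(ωT) ⇒ p·(1 − cosh) = x(T) − x₀·cosh − (ẋ₀/ω)·sinh
numerator   = 0.0447 − (0.2693)·1.416514 − (-0.1368/3.0683)·1.003251 = -0.292037
denominator = 1 − 1.416514 = -0.416514
p = -0.292037 / -0.416514 = 0.7011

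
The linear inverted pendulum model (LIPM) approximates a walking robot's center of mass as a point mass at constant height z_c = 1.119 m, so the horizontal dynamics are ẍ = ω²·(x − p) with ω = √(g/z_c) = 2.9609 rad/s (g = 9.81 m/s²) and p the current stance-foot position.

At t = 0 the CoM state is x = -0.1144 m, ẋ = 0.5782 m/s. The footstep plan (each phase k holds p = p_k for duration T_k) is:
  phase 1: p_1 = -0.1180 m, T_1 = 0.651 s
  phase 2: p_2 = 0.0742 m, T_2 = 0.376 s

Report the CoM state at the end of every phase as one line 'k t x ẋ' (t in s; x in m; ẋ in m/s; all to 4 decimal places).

phase 1: p=-0.1180, T=0.651, ωT=1.927546, cosh=3.509064, sinh=3.363559; start (x,ẋ)=(-0.114400, 0.578200) → end (x,ẋ)=(0.551463, 2.064794)
phase 2: p=0.0742, T=0.376, ωT=1.113298, cosh=1.686429, sinh=1.357955; start (x,ẋ)=(0.551463, 2.064794) → end (x,ẋ)=(1.826045, 5.401093)

1 0.6510 0.5515 2.0648
2 1.0270 1.8260 5.4011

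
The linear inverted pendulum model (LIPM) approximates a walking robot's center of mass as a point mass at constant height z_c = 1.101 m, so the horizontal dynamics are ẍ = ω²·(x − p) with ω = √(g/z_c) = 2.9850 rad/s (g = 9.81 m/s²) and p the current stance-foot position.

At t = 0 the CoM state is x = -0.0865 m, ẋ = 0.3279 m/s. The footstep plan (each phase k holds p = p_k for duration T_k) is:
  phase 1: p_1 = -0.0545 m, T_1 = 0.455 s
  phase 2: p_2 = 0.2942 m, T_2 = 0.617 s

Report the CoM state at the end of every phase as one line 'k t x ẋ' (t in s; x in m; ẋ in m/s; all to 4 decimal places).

phase 1: p=-0.0545, T=0.455, ωT=1.358175, cosh=2.073109, sinh=1.815980; start (x,ẋ)=(-0.086500, 0.327900) → end (x,ẋ)=(0.078645, 0.506310)
phase 2: p=0.2942, T=0.617, ωT=1.841745, cosh=3.233038, sinh=3.074497; start (x,ẋ)=(0.078645, 0.506310) → end (x,ẋ)=(0.118792, -0.341313)

1 0.4550 0.0786 0.5063
2 1.0720 0.1188 -0.3413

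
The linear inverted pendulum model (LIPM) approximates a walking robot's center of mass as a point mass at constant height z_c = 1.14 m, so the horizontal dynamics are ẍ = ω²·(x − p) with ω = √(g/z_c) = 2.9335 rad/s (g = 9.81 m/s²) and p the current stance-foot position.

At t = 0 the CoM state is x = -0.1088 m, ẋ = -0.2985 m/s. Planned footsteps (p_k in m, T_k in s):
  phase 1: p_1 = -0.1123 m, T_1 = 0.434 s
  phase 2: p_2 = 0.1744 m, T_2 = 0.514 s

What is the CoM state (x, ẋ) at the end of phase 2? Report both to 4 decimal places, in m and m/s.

phase 1: p=-0.1123, T=0.434, ωT=1.273139, cosh=1.926000, sinh=1.646048; start (x,ẋ)=(-0.108800, -0.298500) → end (x,ẋ)=(-0.273054, -0.558010)
phase 2: p=0.1744, T=0.514, ωT=1.507819, cosh=2.369131, sinh=2.147738; start (x,ẋ)=(-0.273054, -0.558010) → end (x,ẋ)=(-1.294219, -4.141132)

x = -1.2942, ẋ = -4.1411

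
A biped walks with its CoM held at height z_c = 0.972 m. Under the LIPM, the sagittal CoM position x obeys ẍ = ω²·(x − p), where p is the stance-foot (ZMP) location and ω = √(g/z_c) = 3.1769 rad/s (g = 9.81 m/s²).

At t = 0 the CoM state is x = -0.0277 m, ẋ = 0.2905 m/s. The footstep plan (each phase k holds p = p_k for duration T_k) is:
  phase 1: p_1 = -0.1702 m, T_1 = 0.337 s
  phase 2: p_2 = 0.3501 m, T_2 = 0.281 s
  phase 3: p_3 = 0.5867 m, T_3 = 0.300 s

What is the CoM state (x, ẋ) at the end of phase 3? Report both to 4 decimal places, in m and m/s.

x = 0.7080, ẋ = 0.9274

phase 1: p=-0.1702, T=0.337, ωT=1.070615, cosh=1.629986, sinh=1.287188; start (x,ẋ)=(-0.027700, 0.290500) → end (x,ẋ)=(0.179775, 1.056232)
phase 2: p=0.3501, T=0.281, ωT=0.892709, cosh=1.425640, sinh=1.016095; start (x,ẋ)=(0.179775, 1.056232) → end (x,ẋ)=(0.445102, 0.955992)
phase 3: p=0.5867, T=0.300, ωT=0.953070, cosh=1.489608, sinh=1.104052; start (x,ẋ)=(0.445102, 0.955992) → end (x,ẋ)=(0.708005, 0.927402)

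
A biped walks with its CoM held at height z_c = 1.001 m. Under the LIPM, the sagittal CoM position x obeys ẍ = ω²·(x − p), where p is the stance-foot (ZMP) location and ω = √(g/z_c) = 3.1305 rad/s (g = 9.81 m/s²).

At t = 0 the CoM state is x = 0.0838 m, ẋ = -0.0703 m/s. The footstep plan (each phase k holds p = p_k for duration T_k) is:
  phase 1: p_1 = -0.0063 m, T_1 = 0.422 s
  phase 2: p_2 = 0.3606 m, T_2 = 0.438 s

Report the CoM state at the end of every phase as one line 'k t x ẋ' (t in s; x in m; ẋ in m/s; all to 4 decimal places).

1 0.4220 0.1355 0.3498
2 0.8600 0.0944 -0.5656

phase 1: p=-0.0063, T=0.422, ωT=1.321071, cosh=2.007141, sinh=1.740292; start (x,ẋ)=(0.083800, -0.070300) → end (x,ẋ)=(0.135463, 0.349761)
phase 2: p=0.3606, T=0.438, ωT=1.371159, cosh=2.096864, sinh=1.843051; start (x,ẋ)=(0.135463, 0.349761) → end (x,ẋ)=(0.094436, -0.565567)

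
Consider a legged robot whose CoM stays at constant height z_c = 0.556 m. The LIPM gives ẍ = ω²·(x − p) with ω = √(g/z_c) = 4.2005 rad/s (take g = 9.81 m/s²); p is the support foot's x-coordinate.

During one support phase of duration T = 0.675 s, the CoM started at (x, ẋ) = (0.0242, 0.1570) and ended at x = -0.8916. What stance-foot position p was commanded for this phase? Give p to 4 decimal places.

ωT = 4.2005·0.675 = 2.835338; cosh(ωT) = 8.547424, sinh(ωT) = 8.488725
x(T) = p + (x₀−p)·cosh(ωT) + (ẋ₀/ω)·sinh(ωT) ⇒ p·(1 − cosh) = x(T) − x₀·cosh − (ẋ₀/ω)·sinh
numerator   = -0.8916 − (0.0242)·8.547424 − (0.1570/4.2005)·8.488725 = -1.415727
denominator = 1 − 8.547424 = -7.547424
p = -1.415727 / -7.547424 = 0.1876

p = 0.1876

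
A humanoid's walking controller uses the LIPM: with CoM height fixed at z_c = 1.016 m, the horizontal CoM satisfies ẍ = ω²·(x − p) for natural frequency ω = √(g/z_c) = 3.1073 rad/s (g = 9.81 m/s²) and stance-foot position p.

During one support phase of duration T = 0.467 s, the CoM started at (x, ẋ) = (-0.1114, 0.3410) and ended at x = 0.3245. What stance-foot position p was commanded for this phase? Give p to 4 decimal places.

ωT = 3.1073·0.467 = 1.451109; cosh(ωT) = 2.251078, sinh(ωT) = 2.016768
x(T) = p + (x₀−p)·cosh(ωT) + (ẋ₀/ω)·sinh(ωT) ⇒ p·(1 − cosh) = x(T) − x₀·cosh − (ẋ₀/ω)·sinh
numerator   = 0.3245 − (-0.1114)·2.251078 − (0.3410/3.1073)·2.016768 = 0.353947
denominator = 1 − 2.251078 = -1.251078
p = 0.353947 / -1.251078 = -0.2829

p = -0.2829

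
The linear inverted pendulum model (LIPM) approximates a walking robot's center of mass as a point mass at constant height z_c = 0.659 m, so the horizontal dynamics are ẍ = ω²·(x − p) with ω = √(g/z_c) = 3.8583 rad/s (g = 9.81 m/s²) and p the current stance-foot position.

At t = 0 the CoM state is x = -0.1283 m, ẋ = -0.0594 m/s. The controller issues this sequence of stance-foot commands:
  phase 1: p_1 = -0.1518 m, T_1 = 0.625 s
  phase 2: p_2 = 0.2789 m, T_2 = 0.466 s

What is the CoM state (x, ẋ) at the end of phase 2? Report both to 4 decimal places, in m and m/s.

x = -0.7838, ẋ = -3.8274

phase 1: p=-0.1518, T=0.625, ωT=2.411437, cosh=5.619832, sinh=5.530146; start (x,ẋ)=(-0.128300, -0.059400) → end (x,ẋ)=(-0.104873, 0.167601)
phase 2: p=0.2789, T=0.466, ωT=1.797968, cosh=3.101501, sinh=2.935865; start (x,ẋ)=(-0.104873, 0.167601) → end (x,ẋ)=(-0.783840, -3.827352)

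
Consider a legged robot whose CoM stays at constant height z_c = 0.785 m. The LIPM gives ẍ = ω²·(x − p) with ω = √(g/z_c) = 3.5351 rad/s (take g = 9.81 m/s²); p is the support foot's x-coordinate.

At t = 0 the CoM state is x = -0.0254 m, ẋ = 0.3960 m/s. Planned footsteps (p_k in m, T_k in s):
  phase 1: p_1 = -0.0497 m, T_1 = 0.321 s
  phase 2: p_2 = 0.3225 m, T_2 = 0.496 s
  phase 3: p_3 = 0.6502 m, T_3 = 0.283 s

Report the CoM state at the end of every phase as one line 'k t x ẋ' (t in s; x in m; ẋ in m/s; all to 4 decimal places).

phase 1: p=-0.0497, T=0.321, ωT=1.134767, cosh=1.715973, sinh=1.394476; start (x,ẋ)=(-0.025400, 0.396000) → end (x,ẋ)=(0.148207, 0.799315)
phase 2: p=0.3225, T=0.496, ωT=1.753410, cosh=2.973720, sinh=2.800537; start (x,ẋ)=(0.148207, 0.799315) → end (x,ẋ)=(0.437425, 0.651403)
phase 3: p=0.6502, T=0.283, ωT=1.000433, cosh=1.543590, sinh=1.175870; start (x,ẋ)=(0.437425, 0.651403) → end (x,ẋ)=(0.538436, 0.121030)

1 0.3210 0.1482 0.7993
2 0.8170 0.4374 0.6514
3 1.1000 0.5384 0.1210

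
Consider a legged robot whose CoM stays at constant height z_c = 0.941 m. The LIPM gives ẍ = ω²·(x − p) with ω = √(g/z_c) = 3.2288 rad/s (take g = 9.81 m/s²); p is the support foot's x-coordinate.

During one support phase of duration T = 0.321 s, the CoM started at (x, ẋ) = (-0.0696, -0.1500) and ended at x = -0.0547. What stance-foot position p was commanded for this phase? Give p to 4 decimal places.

ωT = 3.2288·0.321 = 1.036445; cosh(ωT) = 1.586945, sinh(ωT) = 1.232231
x(T) = p + (x₀−p)·cosh(ωT) + (ẋ₀/ω)·sinh(ωT) ⇒ p·(1 − cosh) = x(T) − x₀·cosh − (ẋ₀/ω)·sinh
numerator   = -0.0547 − (-0.0696)·1.586945 − (-0.1500/3.2288)·1.232231 = 0.112997
denominator = 1 − 1.586945 = -0.586945
p = 0.112997 / -0.586945 = -0.1925

p = -0.1925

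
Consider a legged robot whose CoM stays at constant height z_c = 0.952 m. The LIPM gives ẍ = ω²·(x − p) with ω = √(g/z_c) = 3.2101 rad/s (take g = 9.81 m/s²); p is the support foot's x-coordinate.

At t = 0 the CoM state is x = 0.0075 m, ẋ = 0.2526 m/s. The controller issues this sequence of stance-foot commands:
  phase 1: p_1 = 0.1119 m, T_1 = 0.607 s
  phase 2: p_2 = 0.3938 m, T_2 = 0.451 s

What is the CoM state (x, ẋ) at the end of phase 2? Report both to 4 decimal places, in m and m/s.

x = -0.6257, ẋ = -3.0403

phase 1: p=0.1119, T=0.607, ωT=1.948531, cosh=3.580426, sinh=3.437942; start (x,ẋ)=(0.007500, 0.252600) → end (x,ẋ)=(0.008632, -0.247757)
phase 2: p=0.3938, T=0.451, ωT=1.447755, cosh=2.244326, sinh=2.009229; start (x,ẋ)=(0.008632, -0.247757) → end (x,ẋ)=(-0.625715, -3.040313)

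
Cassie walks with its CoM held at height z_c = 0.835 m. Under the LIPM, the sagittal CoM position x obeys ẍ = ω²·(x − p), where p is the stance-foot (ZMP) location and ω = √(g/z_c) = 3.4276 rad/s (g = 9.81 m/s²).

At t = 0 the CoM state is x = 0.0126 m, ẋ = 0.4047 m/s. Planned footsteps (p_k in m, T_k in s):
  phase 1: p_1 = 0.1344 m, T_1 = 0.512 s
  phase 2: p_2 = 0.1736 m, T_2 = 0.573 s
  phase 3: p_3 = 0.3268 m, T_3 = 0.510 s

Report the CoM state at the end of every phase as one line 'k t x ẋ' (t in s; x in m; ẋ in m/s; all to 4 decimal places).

phase 1: p=0.1344, T=0.512, ωT=1.754931, cosh=2.977984, sinh=2.805065; start (x,ẋ)=(0.012600, 0.404700) → end (x,ẋ)=(0.102878, 0.034127)
phase 2: p=0.1736, T=0.573, ωT=1.964015, cosh=3.634090, sinh=3.493796; start (x,ẋ)=(0.102878, 0.034127) → end (x,ẋ)=(-0.048623, -0.722897)
phase 3: p=0.3268, T=0.510, ωT=1.748076, cosh=2.958825, sinh=2.784716; start (x,ẋ)=(-0.048623, -0.722897) → end (x,ẋ)=(-1.371321, -5.722300)

1 0.5120 0.1029 0.0341
2 1.0850 -0.0486 -0.7229
3 1.5950 -1.3713 -5.7223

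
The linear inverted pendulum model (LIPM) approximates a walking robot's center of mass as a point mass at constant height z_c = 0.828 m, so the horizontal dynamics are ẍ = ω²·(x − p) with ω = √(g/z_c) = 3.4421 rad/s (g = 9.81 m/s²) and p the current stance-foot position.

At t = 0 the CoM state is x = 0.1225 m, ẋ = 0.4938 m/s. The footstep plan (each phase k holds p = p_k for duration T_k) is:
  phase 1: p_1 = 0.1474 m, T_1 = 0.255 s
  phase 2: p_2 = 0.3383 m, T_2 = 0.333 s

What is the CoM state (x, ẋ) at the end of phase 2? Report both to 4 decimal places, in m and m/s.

x = 0.4452, ẋ = 0.6533

phase 1: p=0.1474, T=0.255, ωT=0.877736, cosh=1.410585, sinh=0.994862; start (x,ẋ)=(0.122500, 0.493800) → end (x,ẋ)=(0.254998, 0.611279)
phase 2: p=0.3383, T=0.333, ωT=1.146219, cosh=1.732056, sinh=1.414220; start (x,ẋ)=(0.254998, 0.611279) → end (x,ẋ)=(0.445166, 0.653266)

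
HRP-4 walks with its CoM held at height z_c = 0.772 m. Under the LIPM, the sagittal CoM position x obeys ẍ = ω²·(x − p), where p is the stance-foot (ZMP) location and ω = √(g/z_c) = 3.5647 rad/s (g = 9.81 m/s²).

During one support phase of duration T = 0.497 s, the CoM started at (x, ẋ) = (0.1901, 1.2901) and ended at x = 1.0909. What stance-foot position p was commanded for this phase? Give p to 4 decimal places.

p = 0.2555

ωT = 3.5647·0.497 = 1.771656; cosh(ωT) = 3.025317, sinh(ωT) = 2.855266
x(T) = p + (x₀−p)·cosh(ωT) + (ẋ₀/ω)·sinh(ωT) ⇒ p·(1 − cosh) = x(T) − x₀·cosh − (ẋ₀/ω)·sinh
numerator   = 1.0909 − (0.1901)·3.025317 − (1.2901/3.5647)·2.855266 = -0.517562
denominator = 1 − 3.025317 = -2.025317
p = -0.517562 / -2.025317 = 0.2555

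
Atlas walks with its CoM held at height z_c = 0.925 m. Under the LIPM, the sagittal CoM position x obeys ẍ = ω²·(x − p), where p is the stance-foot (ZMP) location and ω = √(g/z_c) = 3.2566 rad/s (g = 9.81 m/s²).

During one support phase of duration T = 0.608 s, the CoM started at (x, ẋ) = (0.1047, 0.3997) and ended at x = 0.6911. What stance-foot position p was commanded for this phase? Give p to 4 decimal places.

ωT = 3.2566·0.608 = 1.980013; cosh(ωT) = 3.690452, sinh(ωT) = 3.552384
x(T) = p + (x₀−p)·cosh(ωT) + (ẋ₀/ω)·sinh(ωT) ⇒ p·(1 − cosh) = x(T) − x₀·cosh − (ẋ₀/ω)·sinh
numerator   = 0.6911 − (0.1047)·3.690452 − (0.3997/3.2566)·3.552384 = -0.131293
denominator = 1 − 3.690452 = -2.690452
p = -0.131293 / -2.690452 = 0.0488

p = 0.0488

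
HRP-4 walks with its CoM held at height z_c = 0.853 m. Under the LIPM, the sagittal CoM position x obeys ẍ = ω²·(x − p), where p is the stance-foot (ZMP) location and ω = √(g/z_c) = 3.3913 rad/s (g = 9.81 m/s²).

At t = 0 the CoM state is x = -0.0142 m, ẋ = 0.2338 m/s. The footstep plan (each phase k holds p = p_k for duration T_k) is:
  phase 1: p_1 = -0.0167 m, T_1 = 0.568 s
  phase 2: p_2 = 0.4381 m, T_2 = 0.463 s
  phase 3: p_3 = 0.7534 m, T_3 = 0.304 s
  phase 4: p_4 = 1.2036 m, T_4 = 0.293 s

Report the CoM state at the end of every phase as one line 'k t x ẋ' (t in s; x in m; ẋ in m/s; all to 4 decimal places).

1 0.5680 0.2236 0.8479
2 1.0310 0.4753 0.4537
3 1.3350 0.4776 -0.4372
4 1.6280 -0.0616 -3.5409

phase 1: p=-0.0167, T=0.568, ωT=1.926258, cosh=3.504736, sinh=3.359044; start (x,ẋ)=(-0.014200, 0.233800) → end (x,ẋ)=(0.223638, 0.847886)
phase 2: p=0.4381, T=0.463, ωT=1.570172, cosh=2.507742, sinh=2.299733; start (x,ẋ)=(0.223638, 0.847886) → end (x,ẋ)=(0.475259, 0.453674)
phase 3: p=0.7534, T=0.304, ωT=1.030955, cosh=1.580204, sinh=1.223538; start (x,ẋ)=(0.475259, 0.453674) → end (x,ẋ)=(0.477561, -0.437215)
phase 4: p=1.2036, T=0.293, ωT=0.993651, cosh=1.535650, sinh=1.165428; start (x,ẋ)=(0.477561, -0.437215) → end (x,ẋ)=(-0.061592, -3.540945)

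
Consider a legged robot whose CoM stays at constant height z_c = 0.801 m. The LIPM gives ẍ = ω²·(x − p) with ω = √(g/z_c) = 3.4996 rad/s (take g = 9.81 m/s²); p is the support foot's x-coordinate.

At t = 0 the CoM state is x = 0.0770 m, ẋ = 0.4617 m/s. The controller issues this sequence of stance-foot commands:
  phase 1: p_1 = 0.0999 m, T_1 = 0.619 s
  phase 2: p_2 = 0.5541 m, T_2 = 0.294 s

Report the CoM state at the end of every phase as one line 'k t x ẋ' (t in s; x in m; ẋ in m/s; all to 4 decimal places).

phase 1: p=0.0999, T=0.619, ωT=2.166252, cosh=4.420065, sinh=4.305458; start (x,ẋ)=(0.077000, 0.461700) → end (x,ẋ)=(0.566697, 1.695701)
phase 2: p=0.5541, T=0.294, ωT=1.028882, cosh=1.577672, sinh=1.220265; start (x,ẋ)=(0.566697, 1.695701) → end (x,ẋ)=(1.165243, 2.729053)

1 0.6190 0.5667 1.6957
2 0.9130 1.1652 2.7291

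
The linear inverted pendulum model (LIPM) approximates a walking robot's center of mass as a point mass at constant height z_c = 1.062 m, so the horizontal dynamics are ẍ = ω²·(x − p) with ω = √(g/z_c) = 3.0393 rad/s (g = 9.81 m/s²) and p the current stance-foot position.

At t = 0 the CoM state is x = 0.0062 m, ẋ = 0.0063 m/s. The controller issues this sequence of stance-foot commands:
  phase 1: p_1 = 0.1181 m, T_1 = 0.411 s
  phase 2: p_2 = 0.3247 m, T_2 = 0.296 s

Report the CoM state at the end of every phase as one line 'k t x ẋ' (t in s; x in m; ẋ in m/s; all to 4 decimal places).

phase 1: p=0.1181, T=0.411, ωT=1.249152, cosh=1.887067, sinh=1.600319; start (x,ẋ)=(0.006200, 0.006300) → end (x,ẋ)=(-0.089746, -0.532376)
phase 2: p=0.3247, T=0.296, ωT=0.899633, cosh=1.432710, sinh=1.025991; start (x,ẋ)=(-0.089746, -0.532376) → end (x,ẋ)=(-0.448797, -2.055103)

1 0.4110 -0.0897 -0.5324
2 0.7070 -0.4488 -2.0551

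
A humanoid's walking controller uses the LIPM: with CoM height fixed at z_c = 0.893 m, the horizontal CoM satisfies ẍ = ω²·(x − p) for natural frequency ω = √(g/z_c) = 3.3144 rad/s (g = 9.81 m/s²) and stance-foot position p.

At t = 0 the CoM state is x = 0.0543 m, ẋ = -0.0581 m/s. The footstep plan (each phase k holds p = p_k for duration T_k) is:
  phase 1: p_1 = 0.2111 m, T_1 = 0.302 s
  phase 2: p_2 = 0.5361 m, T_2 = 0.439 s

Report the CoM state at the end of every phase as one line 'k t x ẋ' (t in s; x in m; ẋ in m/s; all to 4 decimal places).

1 0.3020 -0.0517 -0.7012
2 0.7410 -1.2202 -5.5300

phase 1: p=0.2111, T=0.302, ωT=1.000949, cosh=1.544196, sinh=1.176666; start (x,ẋ)=(0.054300, -0.058100) → end (x,ẋ)=(-0.051656, -0.701229)
phase 2: p=0.5361, T=0.439, ωT=1.455022, cosh=2.258986, sinh=2.025590; start (x,ẋ)=(-0.051656, -0.701229) → end (x,ẋ)=(-1.220188, -5.530037)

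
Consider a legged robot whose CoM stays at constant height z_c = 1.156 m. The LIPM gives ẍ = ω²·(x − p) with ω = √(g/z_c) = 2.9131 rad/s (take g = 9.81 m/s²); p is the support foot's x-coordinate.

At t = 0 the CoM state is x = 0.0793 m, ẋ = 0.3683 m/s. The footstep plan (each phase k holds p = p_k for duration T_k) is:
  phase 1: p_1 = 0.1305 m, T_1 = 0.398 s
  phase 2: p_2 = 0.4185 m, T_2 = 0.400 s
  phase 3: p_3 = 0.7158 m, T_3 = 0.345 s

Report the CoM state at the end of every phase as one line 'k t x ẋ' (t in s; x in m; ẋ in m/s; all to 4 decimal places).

phase 1: p=0.1305, T=0.398, ωT=1.159414, cosh=1.750867, sinh=1.437197; start (x,ẋ)=(0.079300, 0.368300) → end (x,ẋ)=(0.222559, 0.430485)
phase 2: p=0.4185, T=0.400, ωT=1.165240, cosh=1.759270, sinh=1.447422; start (x,ẋ)=(0.222559, 0.430485) → end (x,ẋ)=(0.287680, -0.068843)
phase 3: p=0.7158, T=0.345, ωT=1.005019, cosh=1.548999, sinh=1.182962; start (x,ẋ)=(0.287680, -0.068843) → end (x,ẋ)=(0.024687, -1.581975)

1 0.3980 0.2226 0.4305
2 0.7980 0.2877 -0.0688
3 1.1430 0.0247 -1.5820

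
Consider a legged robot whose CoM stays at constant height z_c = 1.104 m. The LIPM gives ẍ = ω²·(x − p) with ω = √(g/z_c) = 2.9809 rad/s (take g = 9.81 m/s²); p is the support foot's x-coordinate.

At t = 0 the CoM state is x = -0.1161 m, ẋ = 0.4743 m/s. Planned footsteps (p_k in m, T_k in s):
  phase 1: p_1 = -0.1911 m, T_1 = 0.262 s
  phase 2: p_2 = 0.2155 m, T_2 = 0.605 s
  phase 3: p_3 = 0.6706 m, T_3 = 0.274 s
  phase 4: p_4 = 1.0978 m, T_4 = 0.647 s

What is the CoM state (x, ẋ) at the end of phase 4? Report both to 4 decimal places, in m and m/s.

x = 0.9815, ẋ = -0.0603

phase 1: p=-0.1911, T=0.262, ωT=0.780996, cosh=1.320798, sinh=0.862848; start (x,ẋ)=(-0.116100, 0.474300) → end (x,ẋ)=(0.045250, 0.819359)
phase 2: p=0.2155, T=0.605, ωT=1.803445, cosh=3.117626, sinh=2.952895; start (x,ẋ)=(0.045250, 0.819359) → end (x,ẋ)=(0.496386, 1.055868)
phase 3: p=0.6706, T=0.274, ωT=0.816767, cosh=1.352514, sinh=0.910656; start (x,ẋ)=(0.496386, 1.055868) → end (x,ẋ)=(0.757538, 0.955159)
phase 4: p=1.0978, T=0.647, ωT=1.928642, cosh=3.512754, sinh=3.367409; start (x,ẋ)=(0.757538, 0.955159) → end (x,ẋ)=(0.981550, -0.060281)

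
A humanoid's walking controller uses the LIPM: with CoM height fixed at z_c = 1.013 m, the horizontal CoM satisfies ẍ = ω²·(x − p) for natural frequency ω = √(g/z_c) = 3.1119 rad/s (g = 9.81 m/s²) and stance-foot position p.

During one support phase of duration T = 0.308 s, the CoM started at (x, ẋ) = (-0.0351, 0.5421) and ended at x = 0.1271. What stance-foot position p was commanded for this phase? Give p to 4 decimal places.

ωT = 3.1119·0.308 = 0.958465; cosh(ωT) = 1.495586, sinh(ωT) = 1.112105
x(T) = p + (x₀−p)·cosh(ωT) + (ẋ₀/ω)·sinh(ωT) ⇒ p·(1 − cosh) = x(T) − x₀·cosh − (ẋ₀/ω)·sinh
numerator   = 0.1271 − (-0.0351)·1.495586 − (0.5421/3.1119)·1.112105 = -0.014136
denominator = 1 − 1.495586 = -0.495586
p = -0.014136 / -0.495586 = 0.0285

p = 0.0285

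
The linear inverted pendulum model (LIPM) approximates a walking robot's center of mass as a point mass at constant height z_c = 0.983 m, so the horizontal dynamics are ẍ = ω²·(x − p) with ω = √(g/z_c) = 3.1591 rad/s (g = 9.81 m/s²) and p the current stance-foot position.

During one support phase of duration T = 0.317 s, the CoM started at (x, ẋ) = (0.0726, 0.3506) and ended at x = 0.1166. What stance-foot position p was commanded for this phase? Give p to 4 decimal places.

p = 0.2317

ωT = 3.1591·0.317 = 1.001435; cosh(ωT) = 1.544768, sinh(ωT) = 1.177416
x(T) = p + (x₀−p)·cosh(ωT) + (ẋ₀/ω)·sinh(ωT) ⇒ p·(1 − cosh) = x(T) − x₀·cosh − (ẋ₀/ω)·sinh
numerator   = 0.1166 − (0.0726)·1.544768 − (0.3506/3.1591)·1.177416 = -0.126221
denominator = 1 − 1.544768 = -0.544768
p = -0.126221 / -0.544768 = 0.2317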